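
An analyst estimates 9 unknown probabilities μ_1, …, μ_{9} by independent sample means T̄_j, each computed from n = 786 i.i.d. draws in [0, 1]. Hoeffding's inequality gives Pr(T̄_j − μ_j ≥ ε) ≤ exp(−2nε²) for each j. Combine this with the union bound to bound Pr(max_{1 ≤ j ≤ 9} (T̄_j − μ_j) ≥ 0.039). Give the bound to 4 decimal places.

0.8238

Per-experiment Hoeffding bound: exp(−2·786·0.039²) = exp(−2.39101) = 0.091537.
Union bound over 9 events: 9·0.091537 = 0.82383.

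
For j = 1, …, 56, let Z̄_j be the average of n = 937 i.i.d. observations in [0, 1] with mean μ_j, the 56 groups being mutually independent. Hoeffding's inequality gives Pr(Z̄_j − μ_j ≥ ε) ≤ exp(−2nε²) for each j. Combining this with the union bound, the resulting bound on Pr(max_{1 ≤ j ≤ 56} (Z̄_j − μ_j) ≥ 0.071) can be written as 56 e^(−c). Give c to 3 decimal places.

Union bound over the 56 events: Pr(max_{1 ≤ j ≤ 56} (Z̄_j − μ_j) ≥ 0.071) ≤ 56·exp(−2nε²) = 56 exp(−2·937·0.071²).
So c = 2·937·0.071² = 9.4468.

9.447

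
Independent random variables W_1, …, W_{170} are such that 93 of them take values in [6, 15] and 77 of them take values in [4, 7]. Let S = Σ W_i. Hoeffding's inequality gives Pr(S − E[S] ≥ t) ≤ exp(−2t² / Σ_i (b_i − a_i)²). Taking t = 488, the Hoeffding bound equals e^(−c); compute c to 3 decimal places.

57.900

Σ(b_i − a_i)² = 93·9² + 77·3² = 8226.
c = 2t² / 8226 = 2·488² / 8226 = 57.9003.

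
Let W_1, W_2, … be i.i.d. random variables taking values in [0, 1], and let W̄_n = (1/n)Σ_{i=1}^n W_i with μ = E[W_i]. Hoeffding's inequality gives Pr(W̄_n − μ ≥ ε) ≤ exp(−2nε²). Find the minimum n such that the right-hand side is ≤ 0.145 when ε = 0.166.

Require exp(−2nε²) ≤ 0.145, i.e. 2nε² ≥ ln(1/0.145) = 1.931022.
So n ≥ 1.931022 / (2·0.166²) = 35.038.
The smallest integer n is 36.

36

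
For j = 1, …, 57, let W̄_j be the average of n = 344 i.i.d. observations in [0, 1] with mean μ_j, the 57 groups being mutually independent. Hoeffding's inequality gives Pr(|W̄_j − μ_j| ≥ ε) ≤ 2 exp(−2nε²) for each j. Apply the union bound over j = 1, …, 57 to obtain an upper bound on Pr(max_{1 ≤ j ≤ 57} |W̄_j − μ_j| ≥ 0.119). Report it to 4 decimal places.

Per-experiment Hoeffding bound: 2·exp(−2·344·0.119²) = 2·exp(−9.74277) = 0.00011744.
Union bound over 57 events: 57·0.00011744 = 0.00669.

0.0067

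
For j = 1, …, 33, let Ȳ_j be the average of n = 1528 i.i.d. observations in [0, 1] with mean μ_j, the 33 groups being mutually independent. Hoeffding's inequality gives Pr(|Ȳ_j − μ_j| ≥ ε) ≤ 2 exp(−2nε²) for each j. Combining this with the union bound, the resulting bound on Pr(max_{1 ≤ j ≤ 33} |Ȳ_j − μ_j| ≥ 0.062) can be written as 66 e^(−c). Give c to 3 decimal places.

Union bound over the 33 events: Pr(max_{1 ≤ j ≤ 33} |Ȳ_j − μ_j| ≥ 0.062) ≤ 33·2·exp(−2nε²) = 66 exp(−2·1528·0.062²).
So c = 2·1528·0.062² = 11.7473.

11.747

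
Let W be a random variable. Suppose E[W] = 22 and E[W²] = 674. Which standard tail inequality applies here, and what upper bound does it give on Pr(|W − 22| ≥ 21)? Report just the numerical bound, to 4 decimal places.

0.4308

The first two moments determine the variance, so Chebyshev's inequality is the sharpest standard bound available.
Var(W) = E[W²] − (E[W])² = 674 − 484 = 190.
Chebyshev's inequality: Pr(|W − μ| ≥ t) ≤ Var(W)/t² = 190/441 = 0.4308.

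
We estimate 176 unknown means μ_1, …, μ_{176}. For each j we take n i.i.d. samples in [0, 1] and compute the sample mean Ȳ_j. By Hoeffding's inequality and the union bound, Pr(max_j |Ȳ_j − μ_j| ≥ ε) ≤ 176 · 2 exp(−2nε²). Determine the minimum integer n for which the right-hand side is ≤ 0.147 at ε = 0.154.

165

Need 2·176·exp(−2nε²) ≤ 0.147, i.e. exp(−2nε²) ≤ 0.147/352.
So 2nε² ≥ ln(352/0.147) = 7.780954.
Hence n ≥ 7.780954/(2·0.154²) = 164.044.
The smallest integer n is 165.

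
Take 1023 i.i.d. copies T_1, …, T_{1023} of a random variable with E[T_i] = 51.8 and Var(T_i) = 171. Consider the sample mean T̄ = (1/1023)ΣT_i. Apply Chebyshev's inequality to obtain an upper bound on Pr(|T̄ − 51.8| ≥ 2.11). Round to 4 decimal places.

0.0375

Var(T̄) = Var(T_i)/n = 171/1023 = 0.16716.
Chebyshev: Pr(|T̄ − 51.8| ≥ 2.11) ≤ Var(T̄)/(2.11)² = 171/(1023·2.11²) = 0.0375.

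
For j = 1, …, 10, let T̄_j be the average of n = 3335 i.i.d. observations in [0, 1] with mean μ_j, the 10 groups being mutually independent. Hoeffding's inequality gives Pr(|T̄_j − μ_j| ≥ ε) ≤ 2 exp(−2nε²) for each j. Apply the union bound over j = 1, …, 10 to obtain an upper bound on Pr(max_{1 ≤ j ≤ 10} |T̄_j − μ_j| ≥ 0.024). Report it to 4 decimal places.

0.4290

Per-experiment Hoeffding bound: 2·exp(−2·3335·0.024²) = 2·exp(−3.84192) = 0.042905.
Union bound over 10 events: 10·0.042905 = 0.42905.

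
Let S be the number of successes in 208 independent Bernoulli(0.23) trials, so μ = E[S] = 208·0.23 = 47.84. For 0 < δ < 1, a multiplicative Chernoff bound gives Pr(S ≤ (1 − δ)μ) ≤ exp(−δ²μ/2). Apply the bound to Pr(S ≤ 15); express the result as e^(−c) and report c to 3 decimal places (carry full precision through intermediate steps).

Write 15 = (1 − δ)μ, so δ = 1 − 15/47.84 = 0.6864548…
Then the exponent is δ²μ/2 = (μ − 15)²/(2μ) = 11.271589.

11.272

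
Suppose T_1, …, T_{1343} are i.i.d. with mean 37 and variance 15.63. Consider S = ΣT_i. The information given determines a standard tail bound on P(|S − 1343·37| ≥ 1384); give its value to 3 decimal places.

With mean and variance of each term known, Chebyshev's inequality bounds the deviation of the sum (or sample mean).
Var(S) = n·Var(T_i) = 1343·15.63 = 20991.09.
Chebyshev: P(|S − 1343·37| ≥ 1384) ≤ Var(S)/1384² = 20991.09/1915456 = 0.0110.

0.011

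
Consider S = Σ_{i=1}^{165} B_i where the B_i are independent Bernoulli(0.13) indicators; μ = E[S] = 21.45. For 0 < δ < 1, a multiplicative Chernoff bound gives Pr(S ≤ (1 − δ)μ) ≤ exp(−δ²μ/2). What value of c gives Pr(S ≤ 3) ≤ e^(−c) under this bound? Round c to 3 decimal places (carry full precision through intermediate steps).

7.935

Write 3 = (1 − δ)μ, so δ = 1 − 3/21.45 = 0.8601399…
Then the exponent is δ²μ/2 = (μ − 3)²/(2μ) = 7.934790.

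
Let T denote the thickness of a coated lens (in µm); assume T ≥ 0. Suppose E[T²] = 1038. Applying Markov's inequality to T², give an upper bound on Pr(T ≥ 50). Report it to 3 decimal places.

0.415

Since T ≥ 0, the event {T ≥ 50} is the same as {T² ≥ 2500}.
Markov's inequality applied to T² gives Pr(T² ≥ 2500) ≤ E[T²]/2500 = 1038/2500 = 0.4152.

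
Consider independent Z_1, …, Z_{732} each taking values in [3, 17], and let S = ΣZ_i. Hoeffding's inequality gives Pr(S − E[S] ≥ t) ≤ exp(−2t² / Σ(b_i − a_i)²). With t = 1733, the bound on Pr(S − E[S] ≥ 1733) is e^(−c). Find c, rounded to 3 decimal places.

41.866

Σ(b_i − a_i)² = 732·(14)² = 143472.
c = 2t²/143472 = 2·1733²/143472 = 41.8659.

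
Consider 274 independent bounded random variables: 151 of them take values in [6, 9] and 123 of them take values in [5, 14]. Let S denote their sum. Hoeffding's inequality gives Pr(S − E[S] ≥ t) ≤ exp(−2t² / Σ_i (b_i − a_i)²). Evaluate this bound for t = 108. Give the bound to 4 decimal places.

Σ(b_i − a_i)² = 151·3² + 123·9² = 11322.
Exponent = 2·108² / 11322 = 2.06041.
Bound = exp(−2.06041) = 0.12740.

0.1274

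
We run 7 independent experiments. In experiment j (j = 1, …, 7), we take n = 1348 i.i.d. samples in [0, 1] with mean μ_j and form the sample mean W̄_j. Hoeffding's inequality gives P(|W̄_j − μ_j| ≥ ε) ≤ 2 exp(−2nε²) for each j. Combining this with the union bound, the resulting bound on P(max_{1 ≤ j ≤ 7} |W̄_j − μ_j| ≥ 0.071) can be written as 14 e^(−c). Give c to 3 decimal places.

13.591

Union bound over the 7 events: P(max_{1 ≤ j ≤ 7} |W̄_j − μ_j| ≥ 0.071) ≤ 7·2·exp(−2nε²) = 14 exp(−2·1348·0.071²).
So c = 2·1348·0.071² = 13.5905.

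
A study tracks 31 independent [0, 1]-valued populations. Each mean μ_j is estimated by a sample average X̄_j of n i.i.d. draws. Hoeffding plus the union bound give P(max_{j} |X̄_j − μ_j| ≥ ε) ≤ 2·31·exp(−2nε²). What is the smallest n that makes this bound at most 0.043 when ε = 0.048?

1579

Need 2·31·exp(−2nε²) ≤ 0.043, i.e. exp(−2nε²) ≤ 0.043/62.
So 2nε² ≥ ln(62/0.043) = 7.273690.
Hence n ≥ 7.273690/(2·0.048²) = 1578.492.
The smallest integer n is 1579.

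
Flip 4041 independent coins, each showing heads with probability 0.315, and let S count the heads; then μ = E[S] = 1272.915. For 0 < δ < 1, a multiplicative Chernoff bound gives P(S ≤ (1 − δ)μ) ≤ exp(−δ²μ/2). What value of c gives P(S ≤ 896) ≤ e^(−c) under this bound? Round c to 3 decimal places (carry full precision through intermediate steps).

Write 896 = (1 − δ)μ, so δ = 1 − 896/1272.915 = 0.2961038…
Then the exponent is δ²μ/2 = (μ − 896)²/(2μ) = 55.802987.

55.803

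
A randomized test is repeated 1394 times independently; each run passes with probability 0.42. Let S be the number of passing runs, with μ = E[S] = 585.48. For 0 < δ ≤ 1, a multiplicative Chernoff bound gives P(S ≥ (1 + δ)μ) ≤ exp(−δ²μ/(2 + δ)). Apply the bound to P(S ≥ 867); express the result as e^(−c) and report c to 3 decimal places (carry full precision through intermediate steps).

Write 867 = (1 + δ)μ, so δ = 867/585.48 − 1 = 0.4808362…
Then the exponent is δ²μ/(2 + δ) = (867 − μ)² / (μ·(2 + δ)) = 54.564270.

54.564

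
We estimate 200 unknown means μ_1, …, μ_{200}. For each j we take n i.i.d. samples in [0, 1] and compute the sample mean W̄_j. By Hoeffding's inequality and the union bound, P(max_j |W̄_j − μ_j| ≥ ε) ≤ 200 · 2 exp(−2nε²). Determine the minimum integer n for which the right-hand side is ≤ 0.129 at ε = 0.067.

896

Need 2·200·exp(−2nε²) ≤ 0.129, i.e. exp(−2nε²) ≤ 0.129/400.
So 2nε² ≥ ln(400/0.129) = 8.039407.
Hence n ≥ 8.039407/(2·0.067²) = 895.456.
The smallest integer n is 896.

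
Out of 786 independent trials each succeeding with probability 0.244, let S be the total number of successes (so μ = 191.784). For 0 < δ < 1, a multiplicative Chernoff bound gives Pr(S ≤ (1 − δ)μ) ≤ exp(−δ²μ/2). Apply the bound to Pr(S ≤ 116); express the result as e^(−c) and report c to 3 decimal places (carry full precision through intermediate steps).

Write 116 = (1 − δ)μ, so δ = 1 − 116/191.784 = 0.3951529…
Then the exponent is δ²μ/2 = (μ − 116)²/(2μ) = 14.973133.

14.973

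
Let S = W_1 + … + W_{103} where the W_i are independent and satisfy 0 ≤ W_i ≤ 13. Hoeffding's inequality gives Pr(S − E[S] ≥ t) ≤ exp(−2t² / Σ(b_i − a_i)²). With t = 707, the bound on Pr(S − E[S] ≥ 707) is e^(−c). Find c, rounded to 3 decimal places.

57.431

Σ(b_i − a_i)² = 103·(13)² = 17407.
c = 2t²/17407 = 2·707²/17407 = 57.4308.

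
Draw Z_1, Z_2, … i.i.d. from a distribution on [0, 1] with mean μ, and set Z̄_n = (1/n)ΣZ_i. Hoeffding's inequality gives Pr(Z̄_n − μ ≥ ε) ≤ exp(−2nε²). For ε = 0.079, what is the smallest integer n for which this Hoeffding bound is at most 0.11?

Require exp(−2nε²) ≤ 0.11, i.e. 2nε² ≥ ln(1/0.11) = 2.207275.
So n ≥ 2.207275 / (2·0.079²) = 176.837.
The smallest integer n is 177.

177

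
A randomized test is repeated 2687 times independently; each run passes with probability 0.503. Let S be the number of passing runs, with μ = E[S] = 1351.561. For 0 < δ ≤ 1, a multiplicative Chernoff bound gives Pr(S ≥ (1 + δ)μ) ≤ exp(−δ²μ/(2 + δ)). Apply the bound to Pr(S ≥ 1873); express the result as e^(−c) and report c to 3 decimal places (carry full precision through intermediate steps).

Write 1873 = (1 + δ)μ, so δ = 1873/1351.561 − 1 = 0.385805…
Then the exponent is δ²μ/(2 + δ) = (1873 − μ)² / (μ·(2 + δ)) = 84.321131.

84.321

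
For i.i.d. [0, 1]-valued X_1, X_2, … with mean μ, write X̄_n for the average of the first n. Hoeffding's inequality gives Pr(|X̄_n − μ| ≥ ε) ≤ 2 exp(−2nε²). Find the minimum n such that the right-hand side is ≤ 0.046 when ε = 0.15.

84

Require 2·exp(−2nε²) ≤ 0.046, i.e. 2nε² ≥ ln(2/0.046) = 3.772261.
So n ≥ 3.772261 / (2·0.15²) = 83.828.
The smallest integer n is 84.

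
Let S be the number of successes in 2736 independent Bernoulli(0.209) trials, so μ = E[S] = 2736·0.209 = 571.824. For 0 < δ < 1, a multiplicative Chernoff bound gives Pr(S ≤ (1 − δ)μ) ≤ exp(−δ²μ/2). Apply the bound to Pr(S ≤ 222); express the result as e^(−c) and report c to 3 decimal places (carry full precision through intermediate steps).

Write 222 = (1 − δ)μ, so δ = 1 − 222/571.824 = 0.6117687…
Then the exponent is δ²μ/2 = (μ − 222)²/(2μ) = 107.005679.

107.006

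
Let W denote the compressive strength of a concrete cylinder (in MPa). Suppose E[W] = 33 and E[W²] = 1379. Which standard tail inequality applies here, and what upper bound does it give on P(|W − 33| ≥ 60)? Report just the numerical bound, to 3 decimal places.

The first two moments determine the variance, so Chebyshev's inequality is the sharpest standard bound available.
Var(W) = E[W²] − (E[W])² = 1379 − 1089 = 290.
Chebyshev's inequality: P(|W − μ| ≥ t) ≤ Var(W)/t² = 290/3600 = 0.0806.

0.081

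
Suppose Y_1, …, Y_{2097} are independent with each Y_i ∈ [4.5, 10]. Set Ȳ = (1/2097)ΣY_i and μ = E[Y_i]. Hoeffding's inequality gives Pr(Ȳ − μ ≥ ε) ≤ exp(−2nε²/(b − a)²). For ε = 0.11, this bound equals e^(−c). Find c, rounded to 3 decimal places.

c = 2nε²/(b − a)² = 2·2097·0.11² / 5.5² = 1.6776.

1.678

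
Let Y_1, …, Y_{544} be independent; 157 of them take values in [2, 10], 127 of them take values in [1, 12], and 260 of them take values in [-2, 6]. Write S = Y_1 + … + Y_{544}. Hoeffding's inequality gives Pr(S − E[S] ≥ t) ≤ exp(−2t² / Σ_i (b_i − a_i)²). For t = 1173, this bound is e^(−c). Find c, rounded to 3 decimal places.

Σ(b_i − a_i)² = 157·8² + 127·11² + 260·8² = 42055.
c = 2t² / 42055 = 2·1173² / 42055 = 65.4347.

65.435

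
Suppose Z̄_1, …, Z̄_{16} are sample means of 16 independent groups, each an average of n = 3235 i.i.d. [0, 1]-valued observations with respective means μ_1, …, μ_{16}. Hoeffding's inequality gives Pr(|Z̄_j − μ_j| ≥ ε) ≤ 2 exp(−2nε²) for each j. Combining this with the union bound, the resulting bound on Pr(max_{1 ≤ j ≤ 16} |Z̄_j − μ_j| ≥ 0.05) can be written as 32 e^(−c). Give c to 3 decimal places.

16.175

Union bound over the 16 events: Pr(max_{1 ≤ j ≤ 16} |Z̄_j − μ_j| ≥ 0.05) ≤ 16·2·exp(−2nε²) = 32 exp(−2·3235·0.05²).
So c = 2·3235·0.05² = 16.1750.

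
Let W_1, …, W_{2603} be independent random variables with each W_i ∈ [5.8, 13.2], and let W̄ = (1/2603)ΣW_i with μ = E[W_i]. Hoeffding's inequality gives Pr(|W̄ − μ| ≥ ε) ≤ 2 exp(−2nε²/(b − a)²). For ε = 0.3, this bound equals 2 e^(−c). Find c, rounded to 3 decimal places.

c = 2nε²/(b − a)² = 2·2603·0.3² / 7.4² = 8.5562.

8.556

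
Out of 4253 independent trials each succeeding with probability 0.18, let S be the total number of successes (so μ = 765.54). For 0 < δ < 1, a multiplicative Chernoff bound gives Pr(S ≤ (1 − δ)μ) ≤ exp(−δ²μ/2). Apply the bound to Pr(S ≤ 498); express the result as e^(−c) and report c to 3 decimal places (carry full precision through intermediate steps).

Write 498 = (1 − δ)μ, so δ = 1 − 498/765.54 = 0.3494788…
Then the exponent is δ²μ/2 = (μ − 498)²/(2μ) = 46.749779.

46.750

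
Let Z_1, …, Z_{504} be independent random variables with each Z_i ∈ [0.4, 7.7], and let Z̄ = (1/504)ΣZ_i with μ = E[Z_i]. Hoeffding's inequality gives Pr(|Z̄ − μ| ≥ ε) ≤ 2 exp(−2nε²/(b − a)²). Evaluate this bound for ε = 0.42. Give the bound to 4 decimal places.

0.0711

Exponent: 2nε²/(b − a)² = 2·504·0.42² / 7.3² = 3.33667.
Bound = 2·exp(−3.33667) = 0.07111.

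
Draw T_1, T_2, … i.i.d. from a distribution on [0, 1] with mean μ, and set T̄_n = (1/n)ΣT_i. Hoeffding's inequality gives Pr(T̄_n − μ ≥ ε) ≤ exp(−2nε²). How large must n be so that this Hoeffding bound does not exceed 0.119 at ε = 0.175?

35

Require exp(−2nε²) ≤ 0.119, i.e. 2nε² ≥ ln(1/0.119) = 2.128632.
So n ≥ 2.128632 / (2·0.175²) = 34.753.
The smallest integer n is 35.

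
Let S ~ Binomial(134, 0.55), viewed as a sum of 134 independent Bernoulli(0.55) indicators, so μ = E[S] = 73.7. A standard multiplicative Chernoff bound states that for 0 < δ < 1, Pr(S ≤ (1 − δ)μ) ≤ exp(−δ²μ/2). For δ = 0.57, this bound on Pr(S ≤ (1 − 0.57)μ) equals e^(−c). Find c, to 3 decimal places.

c = δ²μ/2 = 0.57²·73.7/2 = 11.9726.

11.973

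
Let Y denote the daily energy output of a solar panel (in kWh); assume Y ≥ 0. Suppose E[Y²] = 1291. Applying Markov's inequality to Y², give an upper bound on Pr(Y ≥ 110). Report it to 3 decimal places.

0.107

Since Y ≥ 0, the event {Y ≥ 110} is the same as {Y² ≥ 12100}.
Markov's inequality applied to Y² gives Pr(Y² ≥ 12100) ≤ E[Y²]/12100 = 1291/12100 = 0.1067.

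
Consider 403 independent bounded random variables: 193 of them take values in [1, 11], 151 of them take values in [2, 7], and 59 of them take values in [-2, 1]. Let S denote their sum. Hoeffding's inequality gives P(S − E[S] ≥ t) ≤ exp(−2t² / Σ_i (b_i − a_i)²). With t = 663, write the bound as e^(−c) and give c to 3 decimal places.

Σ(b_i − a_i)² = 193·10² + 151·5² + 59·3² = 23606.
c = 2t² / 23606 = 2·663² / 23606 = 37.2421.

37.242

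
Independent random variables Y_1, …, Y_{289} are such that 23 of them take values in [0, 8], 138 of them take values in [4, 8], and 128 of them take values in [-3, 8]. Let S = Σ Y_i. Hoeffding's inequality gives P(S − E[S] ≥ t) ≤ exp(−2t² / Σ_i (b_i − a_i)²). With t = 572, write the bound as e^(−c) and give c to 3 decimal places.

34.139

Σ(b_i − a_i)² = 23·8² + 138·4² + 128·11² = 19168.
c = 2t² / 19168 = 2·572² / 19168 = 34.1386.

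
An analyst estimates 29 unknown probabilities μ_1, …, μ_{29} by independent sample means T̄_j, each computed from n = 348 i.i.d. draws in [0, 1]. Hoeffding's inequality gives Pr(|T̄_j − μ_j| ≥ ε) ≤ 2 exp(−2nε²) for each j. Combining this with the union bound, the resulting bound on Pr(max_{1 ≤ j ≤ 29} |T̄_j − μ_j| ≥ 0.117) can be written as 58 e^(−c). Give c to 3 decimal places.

Union bound over the 29 events: Pr(max_{1 ≤ j ≤ 29} |T̄_j − μ_j| ≥ 0.117) ≤ 29·2·exp(−2nε²) = 58 exp(−2·348·0.117²).
So c = 2·348·0.117² = 9.5275.

9.528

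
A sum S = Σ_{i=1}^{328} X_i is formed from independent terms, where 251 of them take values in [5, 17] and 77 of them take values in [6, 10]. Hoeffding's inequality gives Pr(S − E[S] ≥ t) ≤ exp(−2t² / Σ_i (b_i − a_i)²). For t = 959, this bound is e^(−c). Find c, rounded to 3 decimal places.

49.212

Σ(b_i − a_i)² = 251·12² + 77·4² = 37376.
c = 2t² / 37376 = 2·959² / 37376 = 49.2124.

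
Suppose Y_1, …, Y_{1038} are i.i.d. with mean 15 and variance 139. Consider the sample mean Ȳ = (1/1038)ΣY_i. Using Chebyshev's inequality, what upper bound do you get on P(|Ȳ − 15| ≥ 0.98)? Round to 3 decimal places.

0.139

Var(Ȳ) = Var(Y_i)/n = 139/1038 = 0.13391.
Chebyshev: P(|Ȳ − 15| ≥ 0.98) ≤ Var(Ȳ)/(0.98)² = 139/(1038·0.98²) = 0.1394.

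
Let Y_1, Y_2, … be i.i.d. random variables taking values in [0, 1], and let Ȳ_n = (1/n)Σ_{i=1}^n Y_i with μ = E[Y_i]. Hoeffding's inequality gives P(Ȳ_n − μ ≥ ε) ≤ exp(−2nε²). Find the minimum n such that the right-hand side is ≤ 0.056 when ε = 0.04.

901

Require exp(−2nε²) ≤ 0.056, i.e. 2nε² ≥ ln(1/0.056) = 2.882404.
So n ≥ 2.882404 / (2·0.04²) = 900.751.
The smallest integer n is 901.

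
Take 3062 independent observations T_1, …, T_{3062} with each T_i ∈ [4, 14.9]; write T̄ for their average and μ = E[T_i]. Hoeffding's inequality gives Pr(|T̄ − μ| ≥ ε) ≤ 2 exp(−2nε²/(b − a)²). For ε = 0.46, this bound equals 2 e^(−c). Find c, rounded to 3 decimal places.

10.907

c = 2nε²/(b − a)² = 2·3062·0.46² / 10.9² = 10.9068.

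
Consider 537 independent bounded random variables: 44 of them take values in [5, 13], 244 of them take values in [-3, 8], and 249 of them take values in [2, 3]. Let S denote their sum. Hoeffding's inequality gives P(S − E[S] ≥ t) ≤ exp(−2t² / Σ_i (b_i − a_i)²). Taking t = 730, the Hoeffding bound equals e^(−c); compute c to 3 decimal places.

Σ(b_i − a_i)² = 44·8² + 244·11² + 249·1² = 32589.
c = 2t² / 32589 = 2·730² / 32589 = 32.7043.

32.704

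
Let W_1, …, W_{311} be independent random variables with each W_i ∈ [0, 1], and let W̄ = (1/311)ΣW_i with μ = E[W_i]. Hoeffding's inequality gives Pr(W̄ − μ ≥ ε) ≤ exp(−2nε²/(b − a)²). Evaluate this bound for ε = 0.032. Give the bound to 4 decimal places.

0.5289

Exponent: 2nε²/(b − a)² = 2·311·0.032² / 1² = 0.63693.
Bound = exp(−0.63693) = 0.52891.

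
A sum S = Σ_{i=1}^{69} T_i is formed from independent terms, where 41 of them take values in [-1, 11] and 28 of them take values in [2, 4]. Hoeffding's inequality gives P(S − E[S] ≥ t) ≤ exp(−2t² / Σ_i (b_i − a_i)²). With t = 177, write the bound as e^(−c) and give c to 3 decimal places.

10.415

Σ(b_i − a_i)² = 41·12² + 28·2² = 6016.
c = 2t² / 6016 = 2·177² / 6016 = 10.4152.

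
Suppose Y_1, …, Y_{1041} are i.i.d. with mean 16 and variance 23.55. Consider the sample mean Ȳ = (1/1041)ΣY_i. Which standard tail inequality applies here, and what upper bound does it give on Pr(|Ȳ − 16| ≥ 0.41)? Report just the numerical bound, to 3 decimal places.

0.135

With mean and variance of each term known, Chebyshev's inequality bounds the deviation of the sum (or sample mean).
Var(Ȳ) = Var(Y_i)/n = 23.55/1041 = 0.022622.
Chebyshev: Pr(|Ȳ − 16| ≥ 0.41) ≤ Var(Ȳ)/(0.41)² = 23.55/(1041·0.41²) = 0.1346.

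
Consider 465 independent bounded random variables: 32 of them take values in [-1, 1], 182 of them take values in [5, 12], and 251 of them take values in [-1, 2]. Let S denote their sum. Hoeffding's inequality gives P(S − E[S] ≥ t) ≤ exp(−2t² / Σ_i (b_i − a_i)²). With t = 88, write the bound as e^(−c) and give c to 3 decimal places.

Σ(b_i − a_i)² = 32·2² + 182·7² + 251·3² = 11305.
c = 2t² / 11305 = 2·88² / 11305 = 1.3700.

1.370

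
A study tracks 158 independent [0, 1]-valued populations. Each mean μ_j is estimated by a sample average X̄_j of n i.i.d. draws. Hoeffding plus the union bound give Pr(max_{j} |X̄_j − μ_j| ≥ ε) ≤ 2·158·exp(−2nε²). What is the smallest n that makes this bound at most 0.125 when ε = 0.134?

219

Need 2·158·exp(−2nε²) ≤ 0.125, i.e. exp(−2nε²) ≤ 0.125/316.
So 2nε² ≥ ln(316/0.125) = 7.835184.
Hence n ≥ 7.835184/(2·0.134²) = 218.177.
The smallest integer n is 219.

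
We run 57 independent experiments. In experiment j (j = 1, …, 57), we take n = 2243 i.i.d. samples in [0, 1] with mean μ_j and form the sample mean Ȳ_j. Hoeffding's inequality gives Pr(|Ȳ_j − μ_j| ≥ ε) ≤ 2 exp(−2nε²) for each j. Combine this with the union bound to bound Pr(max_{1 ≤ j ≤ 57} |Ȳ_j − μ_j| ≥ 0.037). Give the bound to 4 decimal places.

Per-experiment Hoeffding bound: 2·exp(−2·2243·0.037²) = 2·exp(−6.14133) = 0.0043041.
Union bound over 57 events: 57·0.0043041 = 0.24533.

0.2453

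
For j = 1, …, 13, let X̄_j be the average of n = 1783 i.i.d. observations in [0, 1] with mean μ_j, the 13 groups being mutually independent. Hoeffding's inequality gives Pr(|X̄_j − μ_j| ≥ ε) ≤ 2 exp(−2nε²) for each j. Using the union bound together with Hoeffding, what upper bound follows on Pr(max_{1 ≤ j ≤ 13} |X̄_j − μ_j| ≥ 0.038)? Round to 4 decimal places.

0.1509

Per-experiment Hoeffding bound: 2·exp(−2·1783·0.038²) = 2·exp(−5.14930) = 0.011607.
Union bound over 13 events: 13·0.011607 = 0.15089.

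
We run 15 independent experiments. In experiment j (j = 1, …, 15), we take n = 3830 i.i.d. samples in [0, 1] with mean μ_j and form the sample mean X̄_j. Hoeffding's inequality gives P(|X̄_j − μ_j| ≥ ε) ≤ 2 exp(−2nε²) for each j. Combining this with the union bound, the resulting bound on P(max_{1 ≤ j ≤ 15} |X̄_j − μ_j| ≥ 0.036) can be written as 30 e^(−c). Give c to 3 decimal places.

9.927

Union bound over the 15 events: P(max_{1 ≤ j ≤ 15} |X̄_j − μ_j| ≥ 0.036) ≤ 15·2·exp(−2nε²) = 30 exp(−2·3830·0.036²).
So c = 2·3830·0.036² = 9.9274.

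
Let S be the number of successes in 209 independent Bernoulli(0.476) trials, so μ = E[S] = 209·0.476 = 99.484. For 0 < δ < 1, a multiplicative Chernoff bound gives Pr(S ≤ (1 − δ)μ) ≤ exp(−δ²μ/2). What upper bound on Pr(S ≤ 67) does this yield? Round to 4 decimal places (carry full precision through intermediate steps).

Write 67 = (1 − δ)μ, so δ = 1 − 67/99.484 = 0.3265249…
Then the exponent is δ²μ/2 = (μ − 67)²/(2μ) = 5.303417.
Bound = exp(−5.303417) = 0.00497.

0.0050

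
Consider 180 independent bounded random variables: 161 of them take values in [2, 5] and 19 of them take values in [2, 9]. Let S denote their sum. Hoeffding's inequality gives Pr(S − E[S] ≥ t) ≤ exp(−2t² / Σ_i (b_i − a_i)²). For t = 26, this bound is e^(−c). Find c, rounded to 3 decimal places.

0.568

Σ(b_i − a_i)² = 161·3² + 19·7² = 2380.
c = 2t² / 2380 = 2·26² / 2380 = 0.5681.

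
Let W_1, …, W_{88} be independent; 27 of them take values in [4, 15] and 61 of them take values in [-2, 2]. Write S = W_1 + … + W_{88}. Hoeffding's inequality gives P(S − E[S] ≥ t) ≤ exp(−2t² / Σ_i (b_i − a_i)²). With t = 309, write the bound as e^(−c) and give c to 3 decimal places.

45.006

Σ(b_i − a_i)² = 27·11² + 61·4² = 4243.
c = 2t² / 4243 = 2·309² / 4243 = 45.0064.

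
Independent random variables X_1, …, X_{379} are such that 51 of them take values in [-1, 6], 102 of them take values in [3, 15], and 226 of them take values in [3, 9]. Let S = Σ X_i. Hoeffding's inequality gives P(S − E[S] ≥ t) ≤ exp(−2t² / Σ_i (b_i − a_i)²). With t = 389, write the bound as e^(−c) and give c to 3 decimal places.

Σ(b_i − a_i)² = 51·7² + 102·12² + 226·6² = 25323.
c = 2t² / 25323 = 2·389² / 25323 = 11.9513.

11.951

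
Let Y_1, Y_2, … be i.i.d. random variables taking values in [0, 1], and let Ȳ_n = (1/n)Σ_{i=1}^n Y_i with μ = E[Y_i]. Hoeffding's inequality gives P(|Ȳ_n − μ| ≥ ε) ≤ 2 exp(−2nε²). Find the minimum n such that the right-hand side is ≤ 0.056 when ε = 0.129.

Require 2·exp(−2nε²) ≤ 0.056, i.e. 2nε² ≥ ln(2/0.056) = 3.575551.
So n ≥ 3.575551 / (2·0.129²) = 107.432.
The smallest integer n is 108.

108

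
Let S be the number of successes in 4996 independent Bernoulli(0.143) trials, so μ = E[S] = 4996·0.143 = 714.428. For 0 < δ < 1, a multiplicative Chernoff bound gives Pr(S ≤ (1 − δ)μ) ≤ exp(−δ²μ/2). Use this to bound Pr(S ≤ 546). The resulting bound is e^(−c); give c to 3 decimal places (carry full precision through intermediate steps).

19.854

Write 546 = (1 − δ)μ, so δ = 1 − 546/714.428 = 0.2357522…
Then the exponent is δ²μ/2 = (μ − 546)²/(2μ) = 19.853639.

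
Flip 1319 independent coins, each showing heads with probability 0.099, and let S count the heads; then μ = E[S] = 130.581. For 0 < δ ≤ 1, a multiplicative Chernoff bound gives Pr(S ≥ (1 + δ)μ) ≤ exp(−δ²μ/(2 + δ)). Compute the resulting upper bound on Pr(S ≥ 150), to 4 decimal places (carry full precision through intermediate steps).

0.2608

Write 150 = (1 + δ)μ, so δ = 150/130.581 − 1 = 0.1487123…
Then the exponent is δ²μ/(2 + δ) = (150 − μ)² / (μ·(2 + δ)) = 1.343988.
Bound = exp(−1.343988) = 0.26080.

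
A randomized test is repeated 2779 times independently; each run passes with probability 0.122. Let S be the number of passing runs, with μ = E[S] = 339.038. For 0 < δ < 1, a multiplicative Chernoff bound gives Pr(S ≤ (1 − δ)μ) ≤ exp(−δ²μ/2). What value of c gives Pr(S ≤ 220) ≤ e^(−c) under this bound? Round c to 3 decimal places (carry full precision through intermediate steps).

Write 220 = (1 − δ)μ, so δ = 1 − 220/339.038 = 0.3511052…
Then the exponent is δ²μ/2 = (μ − 220)²/(2μ) = 20.897430.

20.897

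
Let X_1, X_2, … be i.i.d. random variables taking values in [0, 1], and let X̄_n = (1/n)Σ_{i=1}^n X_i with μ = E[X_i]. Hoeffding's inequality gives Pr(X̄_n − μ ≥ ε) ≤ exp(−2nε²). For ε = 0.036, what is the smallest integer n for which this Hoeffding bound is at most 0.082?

965

Require exp(−2nε²) ≤ 0.082, i.e. 2nε² ≥ ln(1/0.082) = 2.501036.
So n ≥ 2.501036 / (2·0.036²) = 964.906.
The smallest integer n is 965.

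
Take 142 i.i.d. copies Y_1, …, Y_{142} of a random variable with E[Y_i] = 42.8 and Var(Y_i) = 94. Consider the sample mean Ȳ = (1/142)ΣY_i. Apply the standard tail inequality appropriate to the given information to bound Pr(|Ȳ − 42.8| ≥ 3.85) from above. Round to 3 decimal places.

0.045

With mean and variance of each term known, Chebyshev's inequality bounds the deviation of the sum (or sample mean).
Var(Ȳ) = Var(Y_i)/n = 94/142 = 0.66197.
Chebyshev: Pr(|Ȳ − 42.8| ≥ 3.85) ≤ Var(Ȳ)/(3.85)² = 94/(142·3.85²) = 0.0447.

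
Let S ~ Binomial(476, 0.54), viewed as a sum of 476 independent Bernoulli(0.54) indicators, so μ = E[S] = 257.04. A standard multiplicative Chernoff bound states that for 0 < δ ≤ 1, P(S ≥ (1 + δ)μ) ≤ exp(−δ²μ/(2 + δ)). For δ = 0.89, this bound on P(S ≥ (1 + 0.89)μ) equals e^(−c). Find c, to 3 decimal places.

c = δ²μ/(2 + δ) = 0.89²·257.04/(2 + 0.89) = 70.4503.

70.450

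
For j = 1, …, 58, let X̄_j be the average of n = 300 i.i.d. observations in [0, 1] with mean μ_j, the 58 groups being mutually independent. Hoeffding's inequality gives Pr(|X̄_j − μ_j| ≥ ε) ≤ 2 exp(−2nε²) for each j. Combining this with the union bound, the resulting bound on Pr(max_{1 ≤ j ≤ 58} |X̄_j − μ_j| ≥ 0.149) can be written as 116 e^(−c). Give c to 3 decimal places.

13.321

Union bound over the 58 events: Pr(max_{1 ≤ j ≤ 58} |X̄_j − μ_j| ≥ 0.149) ≤ 58·2·exp(−2nε²) = 116 exp(−2·300·0.149²).
So c = 2·300·0.149² = 13.3206.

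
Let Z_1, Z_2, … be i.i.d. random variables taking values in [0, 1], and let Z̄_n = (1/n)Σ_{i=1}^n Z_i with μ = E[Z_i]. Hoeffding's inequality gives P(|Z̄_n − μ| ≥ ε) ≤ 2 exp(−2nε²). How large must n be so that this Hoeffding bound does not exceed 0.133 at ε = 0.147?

Require 2·exp(−2nε²) ≤ 0.133, i.e. 2nε² ≥ ln(2/0.133) = 2.710553.
So n ≥ 2.710553 / (2·0.147²) = 62.718.
The smallest integer n is 63.

63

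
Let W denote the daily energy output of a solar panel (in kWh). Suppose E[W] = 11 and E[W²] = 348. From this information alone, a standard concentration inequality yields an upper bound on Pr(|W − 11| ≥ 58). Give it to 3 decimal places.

0.067

The first two moments determine the variance, so Chebyshev's inequality is the sharpest standard bound available.
Var(W) = E[W²] − (E[W])² = 348 − 121 = 227.
Chebyshev's inequality: Pr(|W − μ| ≥ t) ≤ Var(W)/t² = 227/3364 = 0.0675.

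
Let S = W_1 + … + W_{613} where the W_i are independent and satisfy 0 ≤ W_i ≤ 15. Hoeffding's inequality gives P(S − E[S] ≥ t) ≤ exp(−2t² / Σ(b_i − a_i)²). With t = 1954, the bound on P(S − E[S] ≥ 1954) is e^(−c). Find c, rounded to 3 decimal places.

55.365

Σ(b_i − a_i)² = 613·(15)² = 137925.
c = 2t²/137925 = 2·1954²/137925 = 55.3651.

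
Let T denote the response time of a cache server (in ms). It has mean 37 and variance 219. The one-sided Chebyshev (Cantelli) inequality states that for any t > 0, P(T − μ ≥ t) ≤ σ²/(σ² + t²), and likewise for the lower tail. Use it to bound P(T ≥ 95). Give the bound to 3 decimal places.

Here σ² = 219 and t = 58, so σ² + t² = 3583.
Cantelli's bound: 219/3583 = 0.0611.

0.061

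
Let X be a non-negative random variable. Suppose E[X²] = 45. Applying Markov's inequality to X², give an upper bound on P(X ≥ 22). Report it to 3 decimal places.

0.093

Since X ≥ 0, the event {X ≥ 22} is the same as {X² ≥ 484}.
Markov's inequality applied to X² gives P(X² ≥ 484) ≤ E[X²]/484 = 45/484 = 0.0930.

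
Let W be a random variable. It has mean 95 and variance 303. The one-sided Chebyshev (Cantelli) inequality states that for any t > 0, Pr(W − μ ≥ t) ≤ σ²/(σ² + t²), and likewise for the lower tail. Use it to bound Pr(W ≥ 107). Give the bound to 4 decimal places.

0.6779

Here σ² = 303 and t = 12, so σ² + t² = 447.
Cantelli's bound: 303/447 = 0.6779.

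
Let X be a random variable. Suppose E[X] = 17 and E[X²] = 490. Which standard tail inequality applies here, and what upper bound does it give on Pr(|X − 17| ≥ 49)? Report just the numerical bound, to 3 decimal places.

The first two moments determine the variance, so Chebyshev's inequality is the sharpest standard bound available.
Var(X) = E[X²] − (E[X])² = 490 − 289 = 201.
Chebyshev's inequality: Pr(|X − μ| ≥ t) ≤ Var(X)/t² = 201/2401 = 0.0837.

0.084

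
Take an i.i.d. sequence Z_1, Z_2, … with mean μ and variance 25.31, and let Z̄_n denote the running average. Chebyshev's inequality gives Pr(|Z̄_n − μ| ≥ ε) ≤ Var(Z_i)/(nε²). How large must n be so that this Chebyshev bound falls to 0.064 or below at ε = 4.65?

19

Require 25.31/(n·4.65²) ≤ 0.064, i.e. n ≥ 25.31/(0.064·4.65²) = 18.290.
The smallest integer n is 19.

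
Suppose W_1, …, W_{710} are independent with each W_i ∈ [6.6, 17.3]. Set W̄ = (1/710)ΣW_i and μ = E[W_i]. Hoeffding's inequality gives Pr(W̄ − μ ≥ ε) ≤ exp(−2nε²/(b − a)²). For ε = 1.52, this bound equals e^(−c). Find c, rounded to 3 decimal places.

28.655

c = 2nε²/(b − a)² = 2·710·1.52² / 10.7² = 28.6555.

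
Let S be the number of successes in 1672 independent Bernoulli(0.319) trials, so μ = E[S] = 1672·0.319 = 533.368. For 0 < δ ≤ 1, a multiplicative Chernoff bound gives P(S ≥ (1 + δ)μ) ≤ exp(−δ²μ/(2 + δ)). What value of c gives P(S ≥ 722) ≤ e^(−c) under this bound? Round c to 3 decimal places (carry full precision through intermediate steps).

28.344

Write 722 = (1 + δ)μ, so δ = 722/533.368 − 1 = 0.353662…
Then the exponent is δ²μ/(2 + δ) = (722 − μ)² / (μ·(2 + δ)) = 28.343905.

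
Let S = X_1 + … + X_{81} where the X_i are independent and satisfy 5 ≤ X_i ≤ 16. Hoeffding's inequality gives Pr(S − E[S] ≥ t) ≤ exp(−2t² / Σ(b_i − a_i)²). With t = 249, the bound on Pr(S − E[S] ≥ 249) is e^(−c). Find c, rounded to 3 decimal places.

Σ(b_i − a_i)² = 81·(11)² = 9801.
c = 2t²/9801 = 2·249²/9801 = 12.6520.

12.652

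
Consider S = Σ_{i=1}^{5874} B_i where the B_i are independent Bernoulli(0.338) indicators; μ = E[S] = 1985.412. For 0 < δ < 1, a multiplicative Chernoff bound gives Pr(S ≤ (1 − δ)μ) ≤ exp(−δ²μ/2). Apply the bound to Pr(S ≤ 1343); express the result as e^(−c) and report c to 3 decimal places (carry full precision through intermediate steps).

103.931

Write 1343 = (1 − δ)μ, so δ = 1 − 1343/1985.412 = 0.3235661…
Then the exponent is δ²μ/2 = (μ − 1343)²/(2μ) = 103.931370.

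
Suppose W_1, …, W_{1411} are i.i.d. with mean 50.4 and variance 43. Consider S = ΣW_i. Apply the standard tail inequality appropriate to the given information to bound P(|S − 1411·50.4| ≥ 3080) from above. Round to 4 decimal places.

With mean and variance of each term known, Chebyshev's inequality bounds the deviation of the sum (or sample mean).
Var(S) = n·Var(W_i) = 1411·43 = 60673.
Chebyshev: P(|S − 1411·50.4| ≥ 3080) ≤ Var(S)/3080² = 60673/9486400 = 0.0064.

0.0064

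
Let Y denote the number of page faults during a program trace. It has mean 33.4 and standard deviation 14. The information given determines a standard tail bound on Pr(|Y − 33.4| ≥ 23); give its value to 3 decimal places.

Mean and variance are known, so Chebyshev's inequality applies.
Chebyshev: Pr(|Y − μ| ≥ t) ≤ Var(Y)/t².
Var(Y) = σ² = 14² = 196.
Bound = 196 / 529 = 0.3705.

0.371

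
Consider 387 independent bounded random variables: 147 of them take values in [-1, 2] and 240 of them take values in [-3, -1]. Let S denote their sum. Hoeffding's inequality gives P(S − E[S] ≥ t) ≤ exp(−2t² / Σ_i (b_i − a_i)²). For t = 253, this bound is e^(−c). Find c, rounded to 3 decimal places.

56.074

Σ(b_i − a_i)² = 147·3² + 240·2² = 2283.
c = 2t² / 2283 = 2·253² / 2283 = 56.0745.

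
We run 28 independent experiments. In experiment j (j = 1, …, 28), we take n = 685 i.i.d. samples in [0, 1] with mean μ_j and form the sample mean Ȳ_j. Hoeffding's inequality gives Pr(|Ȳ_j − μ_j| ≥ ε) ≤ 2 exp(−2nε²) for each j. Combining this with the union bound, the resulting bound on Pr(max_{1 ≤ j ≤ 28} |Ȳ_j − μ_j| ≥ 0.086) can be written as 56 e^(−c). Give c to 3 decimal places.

10.133

Union bound over the 28 events: Pr(max_{1 ≤ j ≤ 28} |Ȳ_j − μ_j| ≥ 0.086) ≤ 28·2·exp(−2nε²) = 56 exp(−2·685·0.086²).
So c = 2·685·0.086² = 10.1325.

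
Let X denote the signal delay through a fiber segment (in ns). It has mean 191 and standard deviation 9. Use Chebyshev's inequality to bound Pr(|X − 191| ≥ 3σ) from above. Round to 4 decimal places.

Chebyshev: Pr(|X − μ| ≥ t) ≤ Var(X)/t².
Var(X) = σ² = 9² = 81.
t = 3·9 = 27.
Bound = 81 / 729 = 0.1111.

0.1111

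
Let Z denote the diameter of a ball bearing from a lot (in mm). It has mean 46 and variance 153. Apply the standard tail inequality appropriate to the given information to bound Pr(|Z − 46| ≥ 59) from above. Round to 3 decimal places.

Mean and variance are known, so Chebyshev's inequality applies.
Chebyshev: Pr(|Z − μ| ≥ t) ≤ Var(Z)/t².
Bound = 153 / 3481 = 0.0440.

0.044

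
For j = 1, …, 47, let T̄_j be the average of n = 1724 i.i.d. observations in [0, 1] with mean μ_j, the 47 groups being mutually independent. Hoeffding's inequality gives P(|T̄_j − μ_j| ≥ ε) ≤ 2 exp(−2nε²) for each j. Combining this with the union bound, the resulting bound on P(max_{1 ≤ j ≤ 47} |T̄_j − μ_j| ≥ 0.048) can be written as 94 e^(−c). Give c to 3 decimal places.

7.944

Union bound over the 47 events: P(max_{1 ≤ j ≤ 47} |T̄_j − μ_j| ≥ 0.048) ≤ 47·2·exp(−2nε²) = 94 exp(−2·1724·0.048²).
So c = 2·1724·0.048² = 7.9442.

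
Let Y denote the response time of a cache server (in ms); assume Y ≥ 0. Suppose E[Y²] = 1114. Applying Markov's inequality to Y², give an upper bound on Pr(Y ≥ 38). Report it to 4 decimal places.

0.7715

Since Y ≥ 0, the event {Y ≥ 38} is the same as {Y² ≥ 1444}.
Markov's inequality applied to Y² gives Pr(Y² ≥ 1444) ≤ E[Y²]/1444 = 1114/1444 = 0.7715.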